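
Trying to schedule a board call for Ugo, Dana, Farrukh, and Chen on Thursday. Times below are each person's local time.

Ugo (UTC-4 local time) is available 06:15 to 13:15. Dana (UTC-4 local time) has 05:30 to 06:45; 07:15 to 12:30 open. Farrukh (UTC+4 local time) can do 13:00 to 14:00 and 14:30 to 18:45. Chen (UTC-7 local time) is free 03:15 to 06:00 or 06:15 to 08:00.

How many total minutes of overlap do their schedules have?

210

Ugo in UTC: 10:15-17:15 (add 4h to convert from UTC-4).
Dana in UTC: 09:30-10:45, 11:15-16:30 (add 4h to convert from UTC-4).
Farrukh in UTC: 09:00-10:00, 10:30-14:45 (subtract 4h to convert from UTC+4).
Chen in UTC: 10:15-13:00, 13:15-15:00 (add 7h to convert from UTC-7).
Ugo ∩ Dana: 10:15-10:45, 11:15-16:30.
Ugo ∩ Dana ∩ Farrukh: 10:30-10:45, 11:15-14:45.
Ugo ∩ Dana ∩ Farrukh ∩ Chen: 10:30-10:45, 11:15-13:00, 13:15-14:45.
Summing the common windows: 15 + 105 + 90 = 210 minutes.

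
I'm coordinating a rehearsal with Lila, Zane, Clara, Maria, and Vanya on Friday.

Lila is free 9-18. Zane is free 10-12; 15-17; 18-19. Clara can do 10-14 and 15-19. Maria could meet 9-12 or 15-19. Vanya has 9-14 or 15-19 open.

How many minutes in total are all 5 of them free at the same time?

240

Lila ∩ Zane: 10:00-12:00, 15:00-17:00.
Lila ∩ Zane ∩ Clara: 10:00-12:00, 15:00-17:00.
Lila ∩ Zane ∩ Clara ∩ Maria: 10:00-12:00, 15:00-17:00.
Lila ∩ Zane ∩ Clara ∩ Maria ∩ Vanya: 10:00-12:00, 15:00-17:00.
Those are the intersection windows.
Summing the common windows: 120 + 120 = 240 minutes.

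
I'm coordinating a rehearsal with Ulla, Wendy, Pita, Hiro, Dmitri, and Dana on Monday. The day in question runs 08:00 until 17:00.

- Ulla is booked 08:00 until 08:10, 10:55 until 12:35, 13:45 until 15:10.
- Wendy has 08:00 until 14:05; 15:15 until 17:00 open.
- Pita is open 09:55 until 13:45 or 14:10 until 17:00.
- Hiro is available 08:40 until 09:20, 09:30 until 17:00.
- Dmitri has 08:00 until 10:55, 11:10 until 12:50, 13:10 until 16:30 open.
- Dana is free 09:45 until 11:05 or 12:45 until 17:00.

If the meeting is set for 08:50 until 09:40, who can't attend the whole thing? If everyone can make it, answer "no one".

Ulla free: 08:10-10:55, 12:35-13:45, 15:10-17:00 (invert busy blocks within the working day).
Wendy free: 08:00-14:05, 15:15-17:00.
Pita free: 09:55-13:45, 14:10-17:00.
Hiro free: 08:40-09:20, 09:30-17:00.
Dmitri free: 08:00-10:55, 11:10-12:50, 13:10-16:30.
Dana free: 09:45-11:05, 12:45-17:00.
Ulla: free for 08:50-09:40. Wendy: free for 08:50-09:40. Pita: not fully free for 08:50-09:40. Hiro: not fully free for 08:50-09:40. Dmitri: free for 08:50-09:40. Dana: not fully free for 08:50-09:40.

Dana, Hiro, Pita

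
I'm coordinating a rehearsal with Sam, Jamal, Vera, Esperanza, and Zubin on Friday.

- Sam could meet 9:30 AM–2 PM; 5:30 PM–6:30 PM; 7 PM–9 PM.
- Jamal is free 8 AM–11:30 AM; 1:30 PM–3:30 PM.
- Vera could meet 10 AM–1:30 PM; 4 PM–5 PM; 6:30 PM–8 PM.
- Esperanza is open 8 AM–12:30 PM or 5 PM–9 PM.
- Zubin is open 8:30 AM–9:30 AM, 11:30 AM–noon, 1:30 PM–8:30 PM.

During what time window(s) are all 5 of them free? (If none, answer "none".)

none

Sam ∩ Jamal: 09:30-11:30, 13:30-14:00.
Sam ∩ Jamal ∩ Vera: 10:00-11:30.
Sam ∩ Jamal ∩ Vera ∩ Esperanza: 10:00-11:30.
Sam ∩ Jamal ∩ Vera ∩ Esperanza ∩ Zubin: ∅.
There is no time when everyone is free.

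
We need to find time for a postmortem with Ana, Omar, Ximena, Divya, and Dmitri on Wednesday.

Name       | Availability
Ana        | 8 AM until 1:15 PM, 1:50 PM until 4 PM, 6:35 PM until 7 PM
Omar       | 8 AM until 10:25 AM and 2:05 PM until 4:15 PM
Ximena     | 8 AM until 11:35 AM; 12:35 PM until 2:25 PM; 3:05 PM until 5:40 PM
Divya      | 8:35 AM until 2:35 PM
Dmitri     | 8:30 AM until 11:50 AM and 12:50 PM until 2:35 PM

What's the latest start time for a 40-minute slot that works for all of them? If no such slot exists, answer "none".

09:45

Ana ∩ Omar: 08:00-10:25, 14:05-16:00.
Ana ∩ Omar ∩ Ximena: 08:00-10:25, 14:05-14:25, 15:05-16:00.
Ana ∩ Omar ∩ Ximena ∩ Divya: 08:35-10:25, 14:05-14:25.
Ana ∩ Omar ∩ Ximena ∩ Divya ∩ Dmitri: 08:35-10:25, 14:05-14:25.
The last common window of at least 40 minutes is 08:35-10:25; a 40-minute meeting can start as late as 09:45 and still end by 10:25.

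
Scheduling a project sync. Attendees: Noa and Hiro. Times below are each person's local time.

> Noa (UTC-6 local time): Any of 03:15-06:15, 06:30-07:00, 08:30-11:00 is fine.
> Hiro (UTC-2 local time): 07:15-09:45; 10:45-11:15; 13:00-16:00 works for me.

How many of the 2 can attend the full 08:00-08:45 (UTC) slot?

Noa in UTC: 09:15-12:15, 12:30-13:00, 14:30-17:00 (add 6h to convert from UTC-6).
Hiro in UTC: 09:15-11:45, 12:45-13:15, 15:00-18:00 (add 2h to convert from UTC-2).
nobody can make the full 08:00-08:45 slot — that's 0.

0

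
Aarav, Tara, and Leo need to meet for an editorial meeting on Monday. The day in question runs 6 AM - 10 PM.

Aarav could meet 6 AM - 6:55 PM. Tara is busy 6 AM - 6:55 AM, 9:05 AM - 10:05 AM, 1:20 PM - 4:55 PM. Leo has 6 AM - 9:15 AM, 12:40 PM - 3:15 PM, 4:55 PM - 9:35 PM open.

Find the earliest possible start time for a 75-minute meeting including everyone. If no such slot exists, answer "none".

Aarav free: 06:00-18:55.
Tara free: 06:55-09:05, 10:05-13:20, 16:55-22:00 (invert busy blocks within the working day).
Leo free: 06:00-09:15, 12:40-15:15, 16:55-21:35.
Aarav ∩ Tara: 06:55-09:05, 10:05-13:20, 16:55-18:55.
Aarav ∩ Tara ∩ Leo: 06:55-09:05, 12:40-13:20, 16:55-18:55.
The first common window of at least 75 minutes is 06:55-09:05, so the earliest start is 06:55.

06:55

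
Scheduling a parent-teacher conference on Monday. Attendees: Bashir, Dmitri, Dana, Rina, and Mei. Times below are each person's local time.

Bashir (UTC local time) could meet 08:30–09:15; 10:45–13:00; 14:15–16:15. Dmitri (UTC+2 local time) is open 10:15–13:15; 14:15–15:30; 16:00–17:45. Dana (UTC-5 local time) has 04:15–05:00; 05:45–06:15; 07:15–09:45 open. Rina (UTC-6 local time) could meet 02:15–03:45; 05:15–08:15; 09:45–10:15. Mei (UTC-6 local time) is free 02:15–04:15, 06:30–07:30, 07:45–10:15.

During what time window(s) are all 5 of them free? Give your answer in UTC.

12:30-13:00

Bashir in UTC: 08:30-09:15, 10:45-13:00, 14:15-16:15.
Dmitri in UTC: 08:15-11:15, 12:15-13:30, 14:00-15:45 (subtract 2h to convert from UTC+2).
Dana in UTC: 09:15-10:00, 10:45-11:15, 12:15-14:45 (add 5h to convert from UTC-5).
Rina in UTC: 08:15-09:45, 11:15-14:15, 15:45-16:15 (add 6h to convert from UTC-6).
Mei in UTC: 08:15-10:15, 12:30-13:30, 13:45-16:15 (add 6h to convert from UTC-6).
Bashir ∩ Dmitri: 08:30-09:15, 10:45-11:15, 12:15-13:00, 14:15-15:45.
Bashir ∩ Dmitri ∩ Dana: 10:45-11:15, 12:15-13:00, 14:15-14:45.
Bashir ∩ Dmitri ∩ Dana ∩ Rina: 12:15-13:00.
Bashir ∩ Dmitri ∩ Dana ∩ Rina ∩ Mei: 12:30-13:00.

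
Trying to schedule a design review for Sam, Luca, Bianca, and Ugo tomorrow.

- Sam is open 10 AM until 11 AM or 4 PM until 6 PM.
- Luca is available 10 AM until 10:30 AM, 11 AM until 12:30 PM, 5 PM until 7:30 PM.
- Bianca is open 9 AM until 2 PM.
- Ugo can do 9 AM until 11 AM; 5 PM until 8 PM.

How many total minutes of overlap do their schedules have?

30

Sam ∩ Luca: 10:00-10:30, 17:00-18:00.
Sam ∩ Luca ∩ Bianca: 10:00-10:30.
Sam ∩ Luca ∩ Bianca ∩ Ugo: 10:00-10:30.
That's a single block of 30 minutes.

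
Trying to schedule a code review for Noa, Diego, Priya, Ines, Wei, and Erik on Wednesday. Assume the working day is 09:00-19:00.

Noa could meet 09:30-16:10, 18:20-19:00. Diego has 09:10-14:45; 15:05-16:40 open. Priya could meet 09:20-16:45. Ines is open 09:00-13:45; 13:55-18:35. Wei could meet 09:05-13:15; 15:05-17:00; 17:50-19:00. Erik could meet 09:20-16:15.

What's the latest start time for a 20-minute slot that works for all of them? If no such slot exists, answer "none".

Noa ∩ Diego: 09:30-14:45, 15:05-16:10.
Noa ∩ Diego ∩ Priya: 09:30-14:45, 15:05-16:10.
Noa ∩ Diego ∩ Priya ∩ Ines: 09:30-13:45, 13:55-14:45, 15:05-16:10.
Noa ∩ Diego ∩ Priya ∩ Ines ∩ Wei: 09:30-13:15, 15:05-16:10.
Noa ∩ Diego ∩ Priya ∩ Ines ∩ Wei ∩ Erik: 09:30-13:15, 15:05-16:10.
The last common window of at least 20 minutes is 15:05-16:10; a 20-minute meeting can start as late as 15:50 and still end by 16:10.

15:50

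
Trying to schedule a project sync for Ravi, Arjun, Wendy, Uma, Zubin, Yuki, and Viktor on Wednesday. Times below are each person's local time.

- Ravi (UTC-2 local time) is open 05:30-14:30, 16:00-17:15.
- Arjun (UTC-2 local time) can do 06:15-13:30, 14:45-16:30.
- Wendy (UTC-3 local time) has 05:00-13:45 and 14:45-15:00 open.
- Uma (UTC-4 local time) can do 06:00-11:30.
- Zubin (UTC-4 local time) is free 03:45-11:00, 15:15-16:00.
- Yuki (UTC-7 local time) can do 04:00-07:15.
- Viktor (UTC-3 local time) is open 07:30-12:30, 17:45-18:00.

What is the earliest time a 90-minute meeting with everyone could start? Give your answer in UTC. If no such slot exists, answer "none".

Ravi in UTC: 07:30-16:30, 18:00-19:15 (add 2h to convert from UTC-2).
Arjun in UTC: 08:15-15:30, 16:45-18:30 (add 2h to convert from UTC-2).
Wendy in UTC: 08:00-16:45, 17:45-18:00 (add 3h to convert from UTC-3).
Uma in UTC: 10:00-15:30 (add 4h to convert from UTC-4).
Zubin in UTC: 07:45-15:00, 19:15-20:00 (add 4h to convert from UTC-4).
Yuki in UTC: 11:00-14:15 (add 7h to convert from UTC-7).
Viktor in UTC: 10:30-15:30, 20:45-21:00 (add 3h to convert from UTC-3).
Ravi ∩ Arjun: 08:15-15:30, 18:00-18:30.
Ravi ∩ Arjun ∩ Wendy: 08:15-15:30.
Ravi ∩ Arjun ∩ Wendy ∩ Uma: 10:00-15:30.
Ravi ∩ Arjun ∩ Wendy ∩ Uma ∩ Zubin: 10:00-15:00.
Ravi ∩ Arjun ∩ Wendy ∩ Uma ∩ Zubin ∩ Yuki: 11:00-14:15.
Ravi ∩ Arjun ∩ Wendy ∩ Uma ∩ Zubin ∩ Yuki ∩ Viktor: 11:00-14:15.
The first common window of at least 90 minutes is 11:00-14:15, so the earliest start is 11:00.

11:00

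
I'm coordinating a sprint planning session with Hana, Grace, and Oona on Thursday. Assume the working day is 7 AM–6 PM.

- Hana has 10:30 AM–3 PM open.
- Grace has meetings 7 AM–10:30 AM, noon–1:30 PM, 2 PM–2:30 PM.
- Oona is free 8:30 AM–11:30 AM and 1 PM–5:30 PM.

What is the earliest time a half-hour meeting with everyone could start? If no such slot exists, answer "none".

Hana free: 10:30-15:00.
Grace free: 10:30-12:00, 13:30-14:00, 14:30-18:00 (invert busy blocks within the working day).
Oona free: 08:30-11:30, 13:00-17:30.
Hana ∩ Grace: 10:30-12:00, 13:30-14:00, 14:30-15:00.
Hana ∩ Grace ∩ Oona: 10:30-11:30, 13:30-14:00, 14:30-15:00.
The first common window of at least 30 minutes is 10:30-11:30, so the earliest start is 10:30.

10:30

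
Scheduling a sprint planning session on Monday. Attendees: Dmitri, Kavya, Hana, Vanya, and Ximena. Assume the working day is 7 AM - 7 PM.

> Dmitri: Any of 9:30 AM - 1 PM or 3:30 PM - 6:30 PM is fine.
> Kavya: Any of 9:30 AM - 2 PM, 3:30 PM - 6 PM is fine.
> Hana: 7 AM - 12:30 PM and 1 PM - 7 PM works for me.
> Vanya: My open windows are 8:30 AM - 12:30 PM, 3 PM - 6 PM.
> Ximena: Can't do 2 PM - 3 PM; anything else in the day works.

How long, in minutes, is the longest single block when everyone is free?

180

Dmitri free: 09:30-13:00, 15:30-18:30.
Kavya free: 09:30-14:00, 15:30-18:00.
Hana free: 07:00-12:30, 13:00-19:00.
Vanya free: 08:30-12:30, 15:00-18:00.
Ximena free: 07:00-14:00, 15:00-19:00 (invert busy blocks within the working day).
Dmitri ∩ Kavya: 09:30-13:00, 15:30-18:00.
Dmitri ∩ Kavya ∩ Hana: 09:30-12:30, 15:30-18:00.
Dmitri ∩ Kavya ∩ Hana ∩ Vanya: 09:30-12:30, 15:30-18:00.
Dmitri ∩ Kavya ∩ Hana ∩ Vanya ∩ Ximena: 09:30-12:30, 15:30-18:00.
So the common availability across everyone is 09:30-12:30, 15:30-18:00.
The longest is 09:30-12:30 at 180 minutes.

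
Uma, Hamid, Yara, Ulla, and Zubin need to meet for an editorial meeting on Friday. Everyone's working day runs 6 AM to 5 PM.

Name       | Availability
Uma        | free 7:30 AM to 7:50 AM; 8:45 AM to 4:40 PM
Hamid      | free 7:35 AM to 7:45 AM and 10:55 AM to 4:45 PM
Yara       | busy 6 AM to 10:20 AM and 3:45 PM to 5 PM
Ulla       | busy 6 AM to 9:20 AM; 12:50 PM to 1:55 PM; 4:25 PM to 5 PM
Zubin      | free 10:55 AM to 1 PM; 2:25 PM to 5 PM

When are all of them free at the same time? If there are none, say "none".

10:55-12:50, 14:25-15:45

Uma free: 07:30-07:50, 08:45-16:40.
Hamid free: 07:35-07:45, 10:55-16:45.
Yara free: 10:20-15:45 (invert busy blocks within the working day).
Ulla free: 09:20-12:50, 13:55-16:25 (invert busy blocks within the working day).
Zubin free: 10:55-13:00, 14:25-17:00.
Uma ∩ Hamid: 07:35-07:45, 10:55-16:40.
Uma ∩ Hamid ∩ Yara: 10:55-15:45.
Uma ∩ Hamid ∩ Yara ∩ Ulla: 10:55-12:50, 13:55-15:45.
Uma ∩ Hamid ∩ Yara ∩ Ulla ∩ Zubin: 10:55-12:50, 14:25-15:45.
Those are the intersection windows.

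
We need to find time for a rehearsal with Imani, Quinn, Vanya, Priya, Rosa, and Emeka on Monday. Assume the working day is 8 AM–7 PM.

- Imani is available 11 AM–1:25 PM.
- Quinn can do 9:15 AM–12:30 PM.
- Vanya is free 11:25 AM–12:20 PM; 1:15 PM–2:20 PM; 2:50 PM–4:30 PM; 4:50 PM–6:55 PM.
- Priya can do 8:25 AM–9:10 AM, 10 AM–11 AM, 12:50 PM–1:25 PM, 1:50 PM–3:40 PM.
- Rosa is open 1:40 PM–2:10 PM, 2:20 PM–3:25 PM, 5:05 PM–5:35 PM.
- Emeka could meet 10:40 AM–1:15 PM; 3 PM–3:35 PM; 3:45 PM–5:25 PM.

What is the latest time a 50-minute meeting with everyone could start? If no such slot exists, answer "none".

Imani ∩ Quinn: 11:00-12:30.
Imani ∩ Quinn ∩ Vanya: 11:25-12:20.
Imani ∩ Quinn ∩ Vanya ∩ Priya: ∅.
Imani ∩ Quinn ∩ Vanya ∩ Priya ∩ Rosa: ∅.
Imani ∩ Quinn ∩ Vanya ∩ Priya ∩ Rosa ∩ Emeka: ∅.
There is no time when everyone is free.
No common window is at least 50 minutes long.

none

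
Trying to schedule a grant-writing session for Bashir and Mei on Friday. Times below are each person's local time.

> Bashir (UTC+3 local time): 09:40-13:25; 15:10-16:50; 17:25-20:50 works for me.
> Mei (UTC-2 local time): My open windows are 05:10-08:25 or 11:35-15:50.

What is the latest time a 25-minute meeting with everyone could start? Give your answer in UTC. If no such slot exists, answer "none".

Bashir in UTC: 06:40-10:25, 12:10-13:50, 14:25-17:50 (subtract 3h to convert from UTC+3).
Mei in UTC: 07:10-10:25, 13:35-17:50 (add 2h to convert from UTC-2).
Bashir ∩ Mei: 07:10-10:25, 13:35-13:50, 14:25-17:50.
So the common availability across everyone is 07:10-10:25, 13:35-13:50, 14:25-17:50.
The last common window of at least 25 minutes is 14:25-17:50; a 25-minute meeting can start as late as 17:25 and still end by 17:50.

17:25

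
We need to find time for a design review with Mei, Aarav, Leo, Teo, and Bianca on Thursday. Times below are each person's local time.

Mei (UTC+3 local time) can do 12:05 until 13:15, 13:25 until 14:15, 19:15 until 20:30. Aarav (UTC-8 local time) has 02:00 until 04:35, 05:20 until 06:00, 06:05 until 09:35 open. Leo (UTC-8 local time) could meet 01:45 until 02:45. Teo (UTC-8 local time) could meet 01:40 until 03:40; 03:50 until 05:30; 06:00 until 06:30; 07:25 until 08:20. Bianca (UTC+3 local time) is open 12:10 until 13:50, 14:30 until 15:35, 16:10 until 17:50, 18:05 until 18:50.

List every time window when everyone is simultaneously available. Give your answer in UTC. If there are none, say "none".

10:00-10:15, 10:25-10:45

Mei in UTC: 09:05-10:15, 10:25-11:15, 16:15-17:30 (subtract 3h to convert from UTC+3).
Aarav in UTC: 10:00-12:35, 13:20-14:00, 14:05-17:35 (add 8h to convert from UTC-8).
Leo in UTC: 09:45-10:45 (add 8h to convert from UTC-8).
Teo in UTC: 09:40-11:40, 11:50-13:30, 14:00-14:30, 15:25-16:20 (add 8h to convert from UTC-8).
Bianca in UTC: 09:10-10:50, 11:30-12:35, 13:10-14:50, 15:05-15:50 (subtract 3h to convert from UTC+3).
Mei ∩ Aarav: 10:00-10:15, 10:25-11:15, 16:15-17:30.
Mei ∩ Aarav ∩ Leo: 10:00-10:15, 10:25-10:45.
Mei ∩ Aarav ∩ Leo ∩ Teo: 10:00-10:15, 10:25-10:45.
Mei ∩ Aarav ∩ Leo ∩ Teo ∩ Bianca: 10:00-10:15, 10:25-10:45.
Those are the intersection windows.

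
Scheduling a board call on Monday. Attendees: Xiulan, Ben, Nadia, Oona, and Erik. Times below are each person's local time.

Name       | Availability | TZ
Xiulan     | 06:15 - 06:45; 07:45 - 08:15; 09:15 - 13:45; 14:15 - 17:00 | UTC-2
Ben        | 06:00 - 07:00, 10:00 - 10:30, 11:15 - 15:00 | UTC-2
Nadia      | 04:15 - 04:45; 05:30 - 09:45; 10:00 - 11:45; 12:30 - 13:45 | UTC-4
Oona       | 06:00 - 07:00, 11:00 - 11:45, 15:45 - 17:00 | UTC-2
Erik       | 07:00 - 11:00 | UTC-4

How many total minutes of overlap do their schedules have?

Xiulan in UTC: 08:15-08:45, 09:45-10:15, 11:15-15:45, 16:15-19:00 (add 2h to convert from UTC-2).
Ben in UTC: 08:00-09:00, 12:00-12:30, 13:15-17:00 (add 2h to convert from UTC-2).
Nadia in UTC: 08:15-08:45, 09:30-13:45, 14:00-15:45, 16:30-17:45 (add 4h to convert from UTC-4).
Oona in UTC: 08:00-09:00, 13:00-13:45, 17:45-19:00 (add 2h to convert from UTC-2).
Erik in UTC: 11:00-15:00 (add 4h to convert from UTC-4).
Xiulan ∩ Ben: 08:15-08:45, 12:00-12:30, 13:15-15:45, 16:15-17:00.
Xiulan ∩ Ben ∩ Nadia: 08:15-08:45, 12:00-12:30, 13:15-13:45, 14:00-15:45, 16:30-17:00.
Xiulan ∩ Ben ∩ Nadia ∩ Oona: 08:15-08:45, 13:15-13:45.
Xiulan ∩ Ben ∩ Nadia ∩ Oona ∩ Erik: 13:15-13:45.
So the common availability across everyone is 13:15-13:45.
That's a single block of 30 minutes.

30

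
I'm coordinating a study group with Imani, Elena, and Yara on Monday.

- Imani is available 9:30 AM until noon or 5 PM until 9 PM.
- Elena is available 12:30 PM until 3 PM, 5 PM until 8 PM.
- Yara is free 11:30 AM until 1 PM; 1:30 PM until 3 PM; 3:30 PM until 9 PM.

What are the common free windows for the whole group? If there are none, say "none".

Imani ∩ Elena: 17:00-20:00.
Imani ∩ Elena ∩ Yara: 17:00-20:00.
Those are the intersection windows.

17:00-20:00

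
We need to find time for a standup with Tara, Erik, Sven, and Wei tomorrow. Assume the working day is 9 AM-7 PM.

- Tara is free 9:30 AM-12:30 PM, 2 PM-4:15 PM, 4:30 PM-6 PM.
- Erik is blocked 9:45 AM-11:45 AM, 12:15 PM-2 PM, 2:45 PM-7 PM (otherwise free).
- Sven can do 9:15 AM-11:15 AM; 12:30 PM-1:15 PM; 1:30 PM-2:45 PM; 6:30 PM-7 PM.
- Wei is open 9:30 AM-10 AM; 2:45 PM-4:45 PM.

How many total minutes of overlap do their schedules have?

15

Tara free: 09:30-12:30, 14:00-16:15, 16:30-18:00.
Erik free: 09:00-09:45, 11:45-12:15, 14:00-14:45 (invert busy blocks within the working day).
Sven free: 09:15-11:15, 12:30-13:15, 13:30-14:45, 18:30-19:00.
Wei free: 09:30-10:00, 14:45-16:45.
Tara ∩ Erik: 09:30-09:45, 11:45-12:15, 14:00-14:45.
Tara ∩ Erik ∩ Sven: 09:30-09:45, 14:00-14:45.
Tara ∩ Erik ∩ Sven ∩ Wei: 09:30-09:45.
That's a single block of 15 minutes.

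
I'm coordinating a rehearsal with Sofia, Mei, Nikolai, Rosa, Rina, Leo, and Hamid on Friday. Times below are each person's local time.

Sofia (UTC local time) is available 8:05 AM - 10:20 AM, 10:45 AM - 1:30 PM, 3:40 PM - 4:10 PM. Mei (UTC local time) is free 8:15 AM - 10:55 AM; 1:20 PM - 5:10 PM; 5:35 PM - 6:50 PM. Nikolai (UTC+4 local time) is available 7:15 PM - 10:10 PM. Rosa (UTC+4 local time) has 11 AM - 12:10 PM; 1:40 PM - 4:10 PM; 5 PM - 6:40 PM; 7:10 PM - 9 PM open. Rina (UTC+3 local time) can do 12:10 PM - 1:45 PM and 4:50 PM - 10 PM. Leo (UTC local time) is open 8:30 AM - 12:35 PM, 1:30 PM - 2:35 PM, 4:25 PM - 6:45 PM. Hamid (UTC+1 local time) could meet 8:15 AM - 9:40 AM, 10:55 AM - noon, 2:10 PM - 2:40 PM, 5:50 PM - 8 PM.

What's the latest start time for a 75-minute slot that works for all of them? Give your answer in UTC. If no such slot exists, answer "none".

none

Sofia in UTC: 08:05-10:20, 10:45-13:30, 15:40-16:10.
Mei in UTC: 08:15-10:55, 13:20-17:10, 17:35-18:50.
Nikolai in UTC: 15:15-18:10 (subtract 4h to convert from UTC+4).
Rosa in UTC: 07:00-08:10, 09:40-12:10, 13:00-14:40, 15:10-17:00 (subtract 4h to convert from UTC+4).
Rina in UTC: 09:10-10:45, 13:50-19:00 (subtract 3h to convert from UTC+3).
Leo in UTC: 08:30-12:35, 13:30-14:35, 16:25-18:45.
Hamid in UTC: 07:15-08:40, 09:55-11:00, 13:10-13:40, 16:50-19:00 (subtract 1h to convert from UTC+1).
Sofia ∩ Mei: 08:15-10:20, 10:45-10:55, 13:20-13:30, 15:40-16:10.
Sofia ∩ Mei ∩ Nikolai: 15:40-16:10.
Sofia ∩ Mei ∩ Nikolai ∩ Rosa: 15:40-16:10.
Sofia ∩ Mei ∩ Nikolai ∩ Rosa ∩ Rina: 15:40-16:10.
Sofia ∩ Mei ∩ Nikolai ∩ Rosa ∩ Rina ∩ Leo: ∅.
Sofia ∩ Mei ∩ Nikolai ∩ Rosa ∩ Rina ∩ Leo ∩ Hamid: ∅.
There is no time when everyone is free.
No common window is at least 75 minutes long.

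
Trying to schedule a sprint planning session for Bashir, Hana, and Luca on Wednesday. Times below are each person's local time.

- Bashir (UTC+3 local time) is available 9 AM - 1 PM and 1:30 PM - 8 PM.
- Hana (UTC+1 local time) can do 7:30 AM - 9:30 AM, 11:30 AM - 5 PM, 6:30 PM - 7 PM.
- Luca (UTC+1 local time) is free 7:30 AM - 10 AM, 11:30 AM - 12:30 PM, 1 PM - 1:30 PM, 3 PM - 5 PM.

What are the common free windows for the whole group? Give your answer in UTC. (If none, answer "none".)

Bashir in UTC: 06:00-10:00, 10:30-17:00 (subtract 3h to convert from UTC+3).
Hana in UTC: 06:30-08:30, 10:30-16:00, 17:30-18:00 (subtract 1h to convert from UTC+1).
Luca in UTC: 06:30-09:00, 10:30-11:30, 12:00-12:30, 14:00-16:00 (subtract 1h to convert from UTC+1).
Bashir ∩ Hana: 06:30-08:30, 10:30-16:00.
Bashir ∩ Hana ∩ Luca: 06:30-08:30, 10:30-11:30, 12:00-12:30, 14:00-16:00.

06:30-08:30, 10:30-11:30, 12:00-12:30, 14:00-16:00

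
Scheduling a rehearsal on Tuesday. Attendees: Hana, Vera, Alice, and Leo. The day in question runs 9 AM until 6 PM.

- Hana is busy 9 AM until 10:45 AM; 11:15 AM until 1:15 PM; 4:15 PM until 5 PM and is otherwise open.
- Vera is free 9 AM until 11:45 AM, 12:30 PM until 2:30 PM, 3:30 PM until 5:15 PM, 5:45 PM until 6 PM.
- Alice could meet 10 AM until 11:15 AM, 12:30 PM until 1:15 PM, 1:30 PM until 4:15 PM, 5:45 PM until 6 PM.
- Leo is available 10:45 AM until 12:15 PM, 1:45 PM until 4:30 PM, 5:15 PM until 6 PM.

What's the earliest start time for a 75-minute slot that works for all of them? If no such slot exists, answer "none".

Hana free: 10:45-11:15, 13:15-16:15, 17:00-18:00 (invert busy blocks within the working day).
Vera free: 09:00-11:45, 12:30-14:30, 15:30-17:15, 17:45-18:00.
Alice free: 10:00-11:15, 12:30-13:15, 13:30-16:15, 17:45-18:00.
Leo free: 10:45-12:15, 13:45-16:30, 17:15-18:00.
Hana ∩ Vera: 10:45-11:15, 13:15-14:30, 15:30-16:15, 17:00-17:15, 17:45-18:00.
Hana ∩ Vera ∩ Alice: 10:45-11:15, 13:30-14:30, 15:30-16:15, 17:45-18:00.
Hana ∩ Vera ∩ Alice ∩ Leo: 10:45-11:15, 13:45-14:30, 15:30-16:15, 17:45-18:00.
Those are the intersection windows.
No common window is at least 75 minutes long.

none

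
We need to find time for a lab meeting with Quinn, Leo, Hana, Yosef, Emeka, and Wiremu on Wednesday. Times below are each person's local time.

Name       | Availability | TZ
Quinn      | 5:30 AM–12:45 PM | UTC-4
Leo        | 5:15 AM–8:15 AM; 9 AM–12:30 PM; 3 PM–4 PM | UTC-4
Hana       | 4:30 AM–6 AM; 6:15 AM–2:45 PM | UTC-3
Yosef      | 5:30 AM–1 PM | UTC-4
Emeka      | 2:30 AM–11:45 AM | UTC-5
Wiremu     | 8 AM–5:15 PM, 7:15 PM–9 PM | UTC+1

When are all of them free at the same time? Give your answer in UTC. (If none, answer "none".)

Quinn in UTC: 09:30-16:45 (add 4h to convert from UTC-4).
Leo in UTC: 09:15-12:15, 13:00-16:30, 19:00-20:00 (add 4h to convert from UTC-4).
Hana in UTC: 07:30-09:00, 09:15-17:45 (add 3h to convert from UTC-3).
Yosef in UTC: 09:30-17:00 (add 4h to convert from UTC-4).
Emeka in UTC: 07:30-16:45 (add 5h to convert from UTC-5).
Wiremu in UTC: 07:00-16:15, 18:15-20:00 (subtract 1h to convert from UTC+1).
Quinn ∩ Leo: 09:30-12:15, 13:00-16:30.
Quinn ∩ Leo ∩ Hana: 09:30-12:15, 13:00-16:30.
Quinn ∩ Leo ∩ Hana ∩ Yosef: 09:30-12:15, 13:00-16:30.
Quinn ∩ Leo ∩ Hana ∩ Yosef ∩ Emeka: 09:30-12:15, 13:00-16:30.
Quinn ∩ Leo ∩ Hana ∩ Yosef ∩ Emeka ∩ Wiremu: 09:30-12:15, 13:00-16:15.

09:30-12:15, 13:00-16:15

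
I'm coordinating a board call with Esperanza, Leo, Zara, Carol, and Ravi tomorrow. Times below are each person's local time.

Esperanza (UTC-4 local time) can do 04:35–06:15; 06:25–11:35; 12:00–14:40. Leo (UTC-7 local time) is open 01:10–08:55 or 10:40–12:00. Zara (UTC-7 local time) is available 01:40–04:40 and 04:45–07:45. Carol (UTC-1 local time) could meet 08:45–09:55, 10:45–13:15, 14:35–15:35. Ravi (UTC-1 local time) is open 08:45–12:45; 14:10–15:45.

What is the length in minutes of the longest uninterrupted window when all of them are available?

120

Esperanza in UTC: 08:35-10:15, 10:25-15:35, 16:00-18:40 (add 4h to convert from UTC-4).
Leo in UTC: 08:10-15:55, 17:40-19:00 (add 7h to convert from UTC-7).
Zara in UTC: 08:40-11:40, 11:45-14:45 (add 7h to convert from UTC-7).
Carol in UTC: 09:45-10:55, 11:45-14:15, 15:35-16:35 (add 1h to convert from UTC-1).
Ravi in UTC: 09:45-13:45, 15:10-16:45 (add 1h to convert from UTC-1).
Esperanza ∩ Leo: 08:35-10:15, 10:25-15:35, 17:40-18:40.
Esperanza ∩ Leo ∩ Zara: 08:40-10:15, 10:25-11:40, 11:45-14:45.
Esperanza ∩ Leo ∩ Zara ∩ Carol: 09:45-10:15, 10:25-10:55, 11:45-14:15.
Esperanza ∩ Leo ∩ Zara ∩ Carol ∩ Ravi: 09:45-10:15, 10:25-10:55, 11:45-13:45.
The longest is 11:45-13:45 at 120 minutes.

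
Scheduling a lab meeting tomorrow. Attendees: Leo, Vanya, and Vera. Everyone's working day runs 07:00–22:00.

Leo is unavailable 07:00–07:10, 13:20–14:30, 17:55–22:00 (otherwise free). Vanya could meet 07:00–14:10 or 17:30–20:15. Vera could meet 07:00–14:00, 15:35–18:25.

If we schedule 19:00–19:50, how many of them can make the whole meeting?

1

Leo free: 07:10-13:20, 14:30-17:55 (invert busy blocks within the working day).
Vanya free: 07:00-14:10, 17:30-20:15.
Vera free: 07:00-14:00, 15:35-18:25.
Vanya can make the full 19:00-19:50 slot — that's 1.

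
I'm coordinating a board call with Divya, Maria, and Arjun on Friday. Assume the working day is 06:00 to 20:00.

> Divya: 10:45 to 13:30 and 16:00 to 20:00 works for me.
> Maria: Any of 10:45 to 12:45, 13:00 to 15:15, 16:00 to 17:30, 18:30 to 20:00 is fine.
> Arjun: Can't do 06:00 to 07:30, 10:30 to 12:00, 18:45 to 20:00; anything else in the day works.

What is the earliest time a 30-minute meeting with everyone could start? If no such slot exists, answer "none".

Divya free: 10:45-13:30, 16:00-20:00.
Maria free: 10:45-12:45, 13:00-15:15, 16:00-17:30, 18:30-20:00.
Arjun free: 07:30-10:30, 12:00-18:45 (invert busy blocks within the working day).
Divya ∩ Maria: 10:45-12:45, 13:00-13:30, 16:00-17:30, 18:30-20:00.
Divya ∩ Maria ∩ Arjun: 12:00-12:45, 13:00-13:30, 16:00-17:30, 18:30-18:45.
The first common window of at least 30 minutes is 12:00-12:45, so the earliest start is 12:00.

12:00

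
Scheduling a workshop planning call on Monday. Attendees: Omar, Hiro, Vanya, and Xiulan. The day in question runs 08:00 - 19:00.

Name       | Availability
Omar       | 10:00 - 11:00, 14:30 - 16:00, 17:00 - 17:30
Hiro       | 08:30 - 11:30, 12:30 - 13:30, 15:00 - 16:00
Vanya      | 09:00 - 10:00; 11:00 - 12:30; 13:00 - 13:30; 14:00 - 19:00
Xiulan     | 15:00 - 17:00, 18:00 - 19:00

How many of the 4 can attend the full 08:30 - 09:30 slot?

1

Hiro can make the full 08:30-09:30 slot — that's 1.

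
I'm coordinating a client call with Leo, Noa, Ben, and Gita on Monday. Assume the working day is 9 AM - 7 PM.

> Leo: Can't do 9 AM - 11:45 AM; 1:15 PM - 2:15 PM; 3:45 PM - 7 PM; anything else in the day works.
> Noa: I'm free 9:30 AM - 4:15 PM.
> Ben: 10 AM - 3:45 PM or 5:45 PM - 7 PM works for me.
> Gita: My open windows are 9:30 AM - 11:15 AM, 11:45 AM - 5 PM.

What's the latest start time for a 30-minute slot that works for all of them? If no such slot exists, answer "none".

Leo free: 11:45-13:15, 14:15-15:45 (invert busy blocks within the working day).
Noa free: 09:30-16:15.
Ben free: 10:00-15:45, 17:45-19:00.
Gita free: 09:30-11:15, 11:45-17:00.
Leo ∩ Noa: 11:45-13:15, 14:15-15:45.
Leo ∩ Noa ∩ Ben: 11:45-13:15, 14:15-15:45.
Leo ∩ Noa ∩ Ben ∩ Gita: 11:45-13:15, 14:15-15:45.
So the common availability across everyone is 11:45-13:15, 14:15-15:45.
The last common window of at least 30 minutes is 14:15-15:45; a 30-minute meeting can start as late as 15:15 and still end by 15:45.

15:15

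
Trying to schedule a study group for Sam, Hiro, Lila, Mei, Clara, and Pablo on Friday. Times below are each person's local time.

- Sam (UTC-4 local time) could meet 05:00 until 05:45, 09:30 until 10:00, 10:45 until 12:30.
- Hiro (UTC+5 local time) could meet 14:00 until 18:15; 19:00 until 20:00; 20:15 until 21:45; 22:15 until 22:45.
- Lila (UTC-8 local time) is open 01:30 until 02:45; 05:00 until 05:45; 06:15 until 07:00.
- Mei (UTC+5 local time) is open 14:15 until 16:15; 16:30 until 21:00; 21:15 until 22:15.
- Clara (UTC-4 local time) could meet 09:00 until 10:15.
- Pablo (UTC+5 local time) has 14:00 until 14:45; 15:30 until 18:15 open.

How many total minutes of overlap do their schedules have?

Sam in UTC: 09:00-09:45, 13:30-14:00, 14:45-16:30 (add 4h to convert from UTC-4).
Hiro in UTC: 09:00-13:15, 14:00-15:00, 15:15-16:45, 17:15-17:45 (subtract 5h to convert from UTC+5).
Lila in UTC: 09:30-10:45, 13:00-13:45, 14:15-15:00 (add 8h to convert from UTC-8).
Mei in UTC: 09:15-11:15, 11:30-16:00, 16:15-17:15 (subtract 5h to convert from UTC+5).
Clara in UTC: 13:00-14:15 (add 4h to convert from UTC-4).
Pablo in UTC: 09:00-09:45, 10:30-13:15 (subtract 5h to convert from UTC+5).
Sam ∩ Hiro: 09:00-09:45, 14:45-15:00, 15:15-16:30.
Sam ∩ Hiro ∩ Lila: 09:30-09:45, 14:45-15:00.
Sam ∩ Hiro ∩ Lila ∩ Mei: 09:30-09:45, 14:45-15:00.
Sam ∩ Hiro ∩ Lila ∩ Mei ∩ Clara: ∅.
Sam ∩ Hiro ∩ Lila ∩ Mei ∩ Clara ∩ Pablo: ∅.
There is no time when everyone is free.
There is no common window, so the total is 0 minutes.

0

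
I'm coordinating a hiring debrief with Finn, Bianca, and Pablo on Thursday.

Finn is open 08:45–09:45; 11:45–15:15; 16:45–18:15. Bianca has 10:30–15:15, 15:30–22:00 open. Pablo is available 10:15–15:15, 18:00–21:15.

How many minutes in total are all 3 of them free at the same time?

Finn ∩ Bianca: 11:45-15:15, 16:45-18:15.
Finn ∩ Bianca ∩ Pablo: 11:45-15:15, 18:00-18:15.
Summing the common windows: 210 + 15 = 225 minutes.

225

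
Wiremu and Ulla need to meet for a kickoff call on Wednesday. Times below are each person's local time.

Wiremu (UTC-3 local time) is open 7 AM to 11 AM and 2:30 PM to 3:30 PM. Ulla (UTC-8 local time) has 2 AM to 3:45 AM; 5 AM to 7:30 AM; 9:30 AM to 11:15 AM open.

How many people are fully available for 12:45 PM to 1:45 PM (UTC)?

Wiremu in UTC: 10:00-14:00, 17:30-18:30 (add 3h to convert from UTC-3).
Ulla in UTC: 10:00-11:45, 13:00-15:30, 17:30-19:15 (add 8h to convert from UTC-8).
Wiremu can make the full 12:45-13:45 slot — that's 1.

1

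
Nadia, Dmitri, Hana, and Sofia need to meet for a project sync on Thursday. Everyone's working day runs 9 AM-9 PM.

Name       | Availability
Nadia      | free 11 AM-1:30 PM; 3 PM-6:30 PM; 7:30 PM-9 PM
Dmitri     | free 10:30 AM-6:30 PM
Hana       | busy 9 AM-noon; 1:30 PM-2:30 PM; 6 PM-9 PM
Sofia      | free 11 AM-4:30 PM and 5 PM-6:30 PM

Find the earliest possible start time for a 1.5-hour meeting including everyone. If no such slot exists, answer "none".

Nadia free: 11:00-13:30, 15:00-18:30, 19:30-21:00.
Dmitri free: 10:30-18:30.
Hana free: 12:00-13:30, 14:30-18:00 (invert busy blocks within the working day).
Sofia free: 11:00-16:30, 17:00-18:30.
Nadia ∩ Dmitri: 11:00-13:30, 15:00-18:30.
Nadia ∩ Dmitri ∩ Hana: 12:00-13:30, 15:00-18:00.
Nadia ∩ Dmitri ∩ Hana ∩ Sofia: 12:00-13:30, 15:00-16:30, 17:00-18:00.
The first common window of at least 90 minutes is 12:00-13:30, so the earliest start is 12:00.

12:00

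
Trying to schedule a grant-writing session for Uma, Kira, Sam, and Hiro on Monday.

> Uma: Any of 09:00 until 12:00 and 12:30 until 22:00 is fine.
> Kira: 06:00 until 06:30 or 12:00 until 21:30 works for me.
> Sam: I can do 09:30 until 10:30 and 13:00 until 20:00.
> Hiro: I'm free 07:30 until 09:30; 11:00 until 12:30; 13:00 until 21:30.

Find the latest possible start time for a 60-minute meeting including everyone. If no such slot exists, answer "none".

19:00

Uma ∩ Kira: 12:30-21:30.
Uma ∩ Kira ∩ Sam: 13:00-20:00.
Uma ∩ Kira ∩ Sam ∩ Hiro: 13:00-20:00.
The last common window of at least 60 minutes is 13:00-20:00; a 60-minute meeting can start as late as 19:00 and still end by 20:00.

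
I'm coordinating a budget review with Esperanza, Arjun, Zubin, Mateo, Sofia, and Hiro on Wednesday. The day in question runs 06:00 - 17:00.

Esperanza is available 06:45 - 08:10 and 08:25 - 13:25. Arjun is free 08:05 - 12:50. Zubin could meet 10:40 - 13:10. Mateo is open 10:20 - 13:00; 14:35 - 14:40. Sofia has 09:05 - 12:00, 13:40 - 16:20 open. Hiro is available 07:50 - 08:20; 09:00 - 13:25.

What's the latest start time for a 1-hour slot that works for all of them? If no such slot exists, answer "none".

Esperanza ∩ Arjun: 08:05-08:10, 08:25-12:50.
Esperanza ∩ Arjun ∩ Zubin: 10:40-12:50.
Esperanza ∩ Arjun ∩ Zubin ∩ Mateo: 10:40-12:50.
Esperanza ∩ Arjun ∩ Zubin ∩ Mateo ∩ Sofia: 10:40-12:00.
Esperanza ∩ Arjun ∩ Zubin ∩ Mateo ∩ Sofia ∩ Hiro: 10:40-12:00.
So the common availability across everyone is 10:40-12:00.
The last common window of at least 60 minutes is 10:40-12:00; a 60-minute meeting can start as late as 11:00 and still end by 12:00.

11:00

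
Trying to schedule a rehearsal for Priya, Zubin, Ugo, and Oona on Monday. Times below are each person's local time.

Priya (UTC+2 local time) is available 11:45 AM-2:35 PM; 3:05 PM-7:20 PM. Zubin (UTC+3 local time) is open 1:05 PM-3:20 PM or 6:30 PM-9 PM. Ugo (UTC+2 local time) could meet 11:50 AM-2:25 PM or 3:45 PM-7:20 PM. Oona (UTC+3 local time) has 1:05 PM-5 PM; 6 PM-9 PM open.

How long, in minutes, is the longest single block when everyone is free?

Priya in UTC: 09:45-12:35, 13:05-17:20 (subtract 2h to convert from UTC+2).
Zubin in UTC: 10:05-12:20, 15:30-18:00 (subtract 3h to convert from UTC+3).
Ugo in UTC: 09:50-12:25, 13:45-17:20 (subtract 2h to convert from UTC+2).
Oona in UTC: 10:05-14:00, 15:00-18:00 (subtract 3h to convert from UTC+3).
Priya ∩ Zubin: 10:05-12:20, 15:30-17:20.
Priya ∩ Zubin ∩ Ugo: 10:05-12:20, 15:30-17:20.
Priya ∩ Zubin ∩ Ugo ∩ Oona: 10:05-12:20, 15:30-17:20.
The longest is 10:05-12:20 at 135 minutes.

135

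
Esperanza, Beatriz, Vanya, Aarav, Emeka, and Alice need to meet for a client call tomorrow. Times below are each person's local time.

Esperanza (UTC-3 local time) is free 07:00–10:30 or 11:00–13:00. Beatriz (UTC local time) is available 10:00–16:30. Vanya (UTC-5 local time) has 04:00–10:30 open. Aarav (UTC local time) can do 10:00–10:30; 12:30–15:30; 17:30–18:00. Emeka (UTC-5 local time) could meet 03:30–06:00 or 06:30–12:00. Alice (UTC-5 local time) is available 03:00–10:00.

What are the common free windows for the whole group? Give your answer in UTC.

Esperanza in UTC: 10:00-13:30, 14:00-16:00 (add 3h to convert from UTC-3).
Beatriz in UTC: 10:00-16:30.
Vanya in UTC: 09:00-15:30 (add 5h to convert from UTC-5).
Aarav in UTC: 10:00-10:30, 12:30-15:30, 17:30-18:00.
Emeka in UTC: 08:30-11:00, 11:30-17:00 (add 5h to convert from UTC-5).
Alice in UTC: 08:00-15:00 (add 5h to convert from UTC-5).
Esperanza ∩ Beatriz: 10:00-13:30, 14:00-16:00.
Esperanza ∩ Beatriz ∩ Vanya: 10:00-13:30, 14:00-15:30.
Esperanza ∩ Beatriz ∩ Vanya ∩ Aarav: 10:00-10:30, 12:30-13:30, 14:00-15:30.
Esperanza ∩ Beatriz ∩ Vanya ∩ Aarav ∩ Emeka: 10:00-10:30, 12:30-13:30, 14:00-15:30.
Esperanza ∩ Beatriz ∩ Vanya ∩ Aarav ∩ Emeka ∩ Alice: 10:00-10:30, 12:30-13:30, 14:00-15:00.

10:00-10:30, 12:30-13:30, 14:00-15:00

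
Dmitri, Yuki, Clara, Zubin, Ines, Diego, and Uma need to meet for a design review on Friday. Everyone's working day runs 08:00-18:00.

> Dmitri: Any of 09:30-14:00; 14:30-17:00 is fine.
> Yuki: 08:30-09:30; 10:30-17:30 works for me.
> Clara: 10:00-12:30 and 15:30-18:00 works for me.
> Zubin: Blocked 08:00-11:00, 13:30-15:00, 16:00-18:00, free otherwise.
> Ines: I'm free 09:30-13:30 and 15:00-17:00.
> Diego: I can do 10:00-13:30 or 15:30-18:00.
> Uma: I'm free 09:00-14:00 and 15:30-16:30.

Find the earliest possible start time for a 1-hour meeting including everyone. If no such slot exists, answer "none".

11:00

Dmitri free: 09:30-14:00, 14:30-17:00.
Yuki free: 08:30-09:30, 10:30-17:30.
Clara free: 10:00-12:30, 15:30-18:00.
Zubin free: 11:00-13:30, 15:00-16:00 (invert busy blocks within the working day).
Ines free: 09:30-13:30, 15:00-17:00.
Diego free: 10:00-13:30, 15:30-18:00.
Uma free: 09:00-14:00, 15:30-16:30.
Dmitri ∩ Yuki: 10:30-14:00, 14:30-17:00.
Dmitri ∩ Yuki ∩ Clara: 10:30-12:30, 15:30-17:00.
Dmitri ∩ Yuki ∩ Clara ∩ Zubin: 11:00-12:30, 15:30-16:00.
Dmitri ∩ Yuki ∩ Clara ∩ Zubin ∩ Ines: 11:00-12:30, 15:30-16:00.
Dmitri ∩ Yuki ∩ Clara ∩ Zubin ∩ Ines ∩ Diego: 11:00-12:30, 15:30-16:00.
Dmitri ∩ Yuki ∩ Clara ∩ Zubin ∩ Ines ∩ Diego ∩ Uma: 11:00-12:30, 15:30-16:00.
The first common window of at least 60 minutes is 11:00-12:30, so the earliest start is 11:00.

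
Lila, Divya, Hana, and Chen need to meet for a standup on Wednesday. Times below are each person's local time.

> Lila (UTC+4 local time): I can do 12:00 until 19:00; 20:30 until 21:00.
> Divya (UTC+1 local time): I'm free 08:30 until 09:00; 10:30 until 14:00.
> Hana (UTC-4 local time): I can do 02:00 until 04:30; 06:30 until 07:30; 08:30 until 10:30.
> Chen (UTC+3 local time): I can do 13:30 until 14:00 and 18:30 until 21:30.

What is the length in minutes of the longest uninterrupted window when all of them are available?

Lila in UTC: 08:00-15:00, 16:30-17:00 (subtract 4h to convert from UTC+4).
Divya in UTC: 07:30-08:00, 09:30-13:00 (subtract 1h to convert from UTC+1).
Hana in UTC: 06:00-08:30, 10:30-11:30, 12:30-14:30 (add 4h to convert from UTC-4).
Chen in UTC: 10:30-11:00, 15:30-18:30 (subtract 3h to convert from UTC+3).
Lila ∩ Divya: 09:30-13:00.
Lila ∩ Divya ∩ Hana: 10:30-11:30, 12:30-13:00.
Lila ∩ Divya ∩ Hana ∩ Chen: 10:30-11:00.
The longest is 10:30-11:00 at 30 minutes.

30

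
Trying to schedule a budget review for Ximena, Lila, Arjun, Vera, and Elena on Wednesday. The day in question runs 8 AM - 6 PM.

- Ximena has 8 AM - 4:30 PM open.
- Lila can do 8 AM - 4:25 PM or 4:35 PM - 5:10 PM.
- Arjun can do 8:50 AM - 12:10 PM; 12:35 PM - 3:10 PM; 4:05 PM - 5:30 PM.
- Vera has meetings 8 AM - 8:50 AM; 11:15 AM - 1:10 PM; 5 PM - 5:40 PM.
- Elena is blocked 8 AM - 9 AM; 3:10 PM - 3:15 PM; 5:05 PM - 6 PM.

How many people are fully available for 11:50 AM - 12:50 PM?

3

Ximena free: 08:00-16:30.
Lila free: 08:00-16:25, 16:35-17:10.
Arjun free: 08:50-12:10, 12:35-15:10, 16:05-17:30.
Vera free: 08:50-11:15, 13:10-17:00, 17:40-18:00 (invert busy blocks within the working day).
Elena free: 09:00-15:10, 15:15-17:05 (invert busy blocks within the working day).
Ximena, Lila, and Elena can make the full 11:50-12:50 slot — that's 3.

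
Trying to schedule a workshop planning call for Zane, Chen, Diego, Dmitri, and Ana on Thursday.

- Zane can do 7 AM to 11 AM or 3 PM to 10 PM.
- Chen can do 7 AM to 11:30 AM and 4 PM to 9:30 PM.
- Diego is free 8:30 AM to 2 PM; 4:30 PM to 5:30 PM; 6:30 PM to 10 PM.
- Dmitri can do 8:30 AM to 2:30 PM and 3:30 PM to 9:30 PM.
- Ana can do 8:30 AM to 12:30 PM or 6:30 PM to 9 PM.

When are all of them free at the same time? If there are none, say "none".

08:30-11:00, 18:30-21:00

Zane ∩ Chen: 07:00-11:00, 16:00-21:30.
Zane ∩ Chen ∩ Diego: 08:30-11:00, 16:30-17:30, 18:30-21:30.
Zane ∩ Chen ∩ Diego ∩ Dmitri: 08:30-11:00, 16:30-17:30, 18:30-21:30.
Zane ∩ Chen ∩ Diego ∩ Dmitri ∩ Ana: 08:30-11:00, 18:30-21:00.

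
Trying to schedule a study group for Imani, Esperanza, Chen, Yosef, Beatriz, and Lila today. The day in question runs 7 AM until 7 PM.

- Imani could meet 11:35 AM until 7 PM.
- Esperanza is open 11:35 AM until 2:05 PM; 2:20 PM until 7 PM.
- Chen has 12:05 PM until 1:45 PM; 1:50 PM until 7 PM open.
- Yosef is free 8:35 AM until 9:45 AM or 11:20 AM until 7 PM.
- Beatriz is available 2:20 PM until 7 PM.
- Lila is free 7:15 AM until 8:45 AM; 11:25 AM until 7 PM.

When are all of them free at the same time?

Imani ∩ Esperanza: 11:35-14:05, 14:20-19:00.
Imani ∩ Esperanza ∩ Chen: 12:05-13:45, 13:50-14:05, 14:20-19:00.
Imani ∩ Esperanza ∩ Chen ∩ Yosef: 12:05-13:45, 13:50-14:05, 14:20-19:00.
Imani ∩ Esperanza ∩ Chen ∩ Yosef ∩ Beatriz: 14:20-19:00.
Imani ∩ Esperanza ∩ Chen ∩ Yosef ∩ Beatriz ∩ Lila: 14:20-19:00.

14:20-19:00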